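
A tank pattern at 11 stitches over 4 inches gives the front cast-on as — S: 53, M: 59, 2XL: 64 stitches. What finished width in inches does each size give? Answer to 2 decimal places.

11/4 = 2.75 sts per in.
S: 53 / 2.75 = 19.273 → 19.27 in.
M: 59 / 2.75 = 21.455 → 21.45 in.
2XL: 64 / 2.75 = 23.273 → 23.27 in.

S 19.27 inches; M 21.45 inches; 2XL 23.27 inches.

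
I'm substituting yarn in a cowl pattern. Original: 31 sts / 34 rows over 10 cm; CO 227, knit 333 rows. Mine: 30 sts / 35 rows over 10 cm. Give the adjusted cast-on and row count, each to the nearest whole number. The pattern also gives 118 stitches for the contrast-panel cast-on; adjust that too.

Cast on 220 stitches; work 343 rows; contrast-panel cast-on 114 stitches.

Stitches: 227 × 30/31 = 219.68 → 220.
Rows: 333 × 35/34 = 342.79 → 343.
contrast-panel cast-on: 118 × 30/31 = 114.19 → 114.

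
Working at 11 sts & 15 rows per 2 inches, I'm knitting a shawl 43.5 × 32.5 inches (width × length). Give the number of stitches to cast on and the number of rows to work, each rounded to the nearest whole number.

Cast on 239 stitches and work 244 rows.

Stitch gauge = 11/2 = 5.5 sts/in; 43.5 × 5.5 = 239.25 → 239 sts.
Row gauge = 15/2 = 7.5 rows/in; 32.5 × 7.5 = 243.75 → 244 rows.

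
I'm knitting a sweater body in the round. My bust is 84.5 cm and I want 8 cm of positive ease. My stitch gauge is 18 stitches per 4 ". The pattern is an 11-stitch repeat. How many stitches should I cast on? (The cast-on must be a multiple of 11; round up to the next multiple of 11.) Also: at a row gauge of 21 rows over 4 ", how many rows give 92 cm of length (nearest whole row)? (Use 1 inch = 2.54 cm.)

Cast on 165 stitches; work 190 rows.

Finished = 84.5 + 8 = 92.5 cm.
92.5 cm × 1/2.54 = 36.42 inches.
18/4 = 4.5 sts per in; 36.42 × 4.5 = 163.88 sts.
Next multiple of 11 → 165.
92 cm = 36.22 inches; × 5.25 = 190.16 → 190 rows.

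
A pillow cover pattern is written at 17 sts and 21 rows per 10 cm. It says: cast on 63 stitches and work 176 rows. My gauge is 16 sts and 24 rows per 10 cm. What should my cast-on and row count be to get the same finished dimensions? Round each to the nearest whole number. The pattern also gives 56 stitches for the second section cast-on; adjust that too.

Cast on 59 stitches; work 201 rows; second section cast-on 53 stitches.

Stitches: 63 × 16/17 = 59.29 → 59.
Rows: 176 × 24/21 = 201.14 → 201.
second section cast-on: 56 × 16/17 = 52.71 → 53.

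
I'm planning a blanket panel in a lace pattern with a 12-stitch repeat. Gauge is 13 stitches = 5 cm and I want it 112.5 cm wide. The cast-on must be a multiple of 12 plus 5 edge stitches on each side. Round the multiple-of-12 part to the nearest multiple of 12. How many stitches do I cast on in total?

13 / 5 = 2.6 sts per cm.
112.5 × 2.6 = 292.50 sts.
Less 10 edge sts → 282.50 for the repeat.
Nearest multiple of 12: 288.
Add back 10 edge sts → 298.

298 stitches.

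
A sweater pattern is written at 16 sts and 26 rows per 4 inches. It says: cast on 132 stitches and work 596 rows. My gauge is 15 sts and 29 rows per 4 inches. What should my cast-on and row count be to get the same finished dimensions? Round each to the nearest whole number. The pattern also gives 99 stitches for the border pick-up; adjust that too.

Cast on 124 stitches; work 665 rows; border pick-up 93 stitches.

Stitches: 132 × 15/16 = 123.75 → 124.
Rows: 596 × 29/26 = 664.77 → 665.
border pick-up: 99 × 15/16 = 92.81 → 93.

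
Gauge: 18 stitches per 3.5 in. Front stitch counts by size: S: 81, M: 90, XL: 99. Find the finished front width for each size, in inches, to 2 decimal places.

18/3.5 = 5.143 sts per in.
S: 81 / 5.143 = 15.750 → 15.75 in.
M: 90 / 5.143 = 17.500 → 17.50 in.
XL: 99 / 5.143 = 19.250 → 19.25 in.

S 15.75 inches; M 17.50 inches; XL 19.25 inches.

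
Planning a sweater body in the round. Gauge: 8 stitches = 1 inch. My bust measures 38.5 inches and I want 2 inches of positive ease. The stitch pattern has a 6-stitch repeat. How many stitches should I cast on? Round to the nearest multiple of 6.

Finished = 38.5 + 2 = 40.5 inches.
8 / 1 = 8 sts/in.
40.5 × 8 = 324.00 sts.
Nearest multiple of 6: 324.

324 stitches.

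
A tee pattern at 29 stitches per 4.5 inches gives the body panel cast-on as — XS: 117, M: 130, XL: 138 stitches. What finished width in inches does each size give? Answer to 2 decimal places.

XS 18.16 inches; M 20.17 inches; XL 21.41 inches.

29/4.5 = 6.444 sts per in.
XS: 117 / 6.444 = 18.155 → 18.16 in.
M: 130 / 6.444 = 20.172 → 20.17 in.
XL: 138 / 6.444 = 21.414 → 21.41 in.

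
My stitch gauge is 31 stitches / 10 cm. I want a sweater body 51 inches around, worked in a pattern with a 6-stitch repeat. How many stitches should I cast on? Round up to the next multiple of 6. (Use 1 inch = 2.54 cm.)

402 stitches.

51 in = 51 × 2.54 = 129.54 cm.
31 / 10 = 3.1 sts/cm.
129.54 × 3.1 = 401.57 sts.
→ 402.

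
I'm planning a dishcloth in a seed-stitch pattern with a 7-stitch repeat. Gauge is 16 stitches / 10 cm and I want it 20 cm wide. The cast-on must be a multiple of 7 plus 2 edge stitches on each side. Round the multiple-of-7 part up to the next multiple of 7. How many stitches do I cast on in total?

CO 32 sts.

16 / 10 = 1.6 sts per cm.
20 × 1.6 = 32.00 sts.
Less 4 edge sts → 28.00 for the repeat.
Next multiple of 7: 28.
Add back 4 edge sts → 32.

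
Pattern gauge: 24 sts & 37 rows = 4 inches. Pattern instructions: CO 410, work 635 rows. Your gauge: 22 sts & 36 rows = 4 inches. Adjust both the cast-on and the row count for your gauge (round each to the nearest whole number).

Stitches: 410 × 22/24 = 375.83 → 376.
Rows: 635 × 36/37 = 617.84 → 618.

Cast on 376 stitches; work 618 rows.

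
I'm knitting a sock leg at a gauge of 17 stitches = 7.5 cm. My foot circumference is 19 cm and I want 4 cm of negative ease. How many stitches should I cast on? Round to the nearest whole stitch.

Finished = 19 − 4 = 15 cm.
17 / 7.5 = 2.267 sts per cm.
15.00 × 2.267 = 34.00 sts.

Cast on 34 stitches.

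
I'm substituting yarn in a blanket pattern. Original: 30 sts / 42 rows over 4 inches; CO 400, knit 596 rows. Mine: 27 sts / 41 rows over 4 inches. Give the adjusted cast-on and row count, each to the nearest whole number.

Stitches: 400 × 27/30 = 360.00 → 360.
Rows: 596 × 41/42 = 581.81 → 582.

Cast on 360 stitches; work 582 rows.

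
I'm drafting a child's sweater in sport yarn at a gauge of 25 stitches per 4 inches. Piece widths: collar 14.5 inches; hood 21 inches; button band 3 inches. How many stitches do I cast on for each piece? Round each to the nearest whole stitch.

collar 91; hood 131; button band 19.

Rate = 25/4 = 6.25 sts per in.
collar: 14.5 × 6.25 = 90.62 → 91.
hood: 21 × 6.25 = 131.25 → 131.
button band: 3 × 6.25 = 18.75 → 19.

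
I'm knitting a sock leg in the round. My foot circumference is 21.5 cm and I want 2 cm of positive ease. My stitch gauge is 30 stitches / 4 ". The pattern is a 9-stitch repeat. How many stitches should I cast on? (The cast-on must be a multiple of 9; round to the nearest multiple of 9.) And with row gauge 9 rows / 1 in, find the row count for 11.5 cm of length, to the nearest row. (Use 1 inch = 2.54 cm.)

Finished = 21.5 + 2 = 23.5 cm.
23.5 cm × 1/2.54 = 9.25 inches.
30/4 = 7.5 sts per in; 9.25 × 7.5 = 69.39 sts.
Nearest multiple of 9 → 72.
11.5 cm = 4.53 inches; × 9 = 40.75 → 41 rows.

Cast on 72 stitches; work 41 rows.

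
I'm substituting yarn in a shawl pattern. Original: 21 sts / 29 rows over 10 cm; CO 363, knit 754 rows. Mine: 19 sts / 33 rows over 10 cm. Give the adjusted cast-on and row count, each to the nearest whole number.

Stitches: 363 × 19/21 = 328.43 → 328.
Rows: 754 × 33/29 = 858.00 → 858.

Cast on 328 stitches; work 858 rows.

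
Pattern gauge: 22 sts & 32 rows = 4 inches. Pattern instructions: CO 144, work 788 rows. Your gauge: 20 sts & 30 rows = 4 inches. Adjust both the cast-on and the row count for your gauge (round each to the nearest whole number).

Stitches: 144 × 20/22 = 130.91 → 131.
Rows: 788 × 30/32 = 738.75 → 739.

Cast on 131 stitches; work 739 rows.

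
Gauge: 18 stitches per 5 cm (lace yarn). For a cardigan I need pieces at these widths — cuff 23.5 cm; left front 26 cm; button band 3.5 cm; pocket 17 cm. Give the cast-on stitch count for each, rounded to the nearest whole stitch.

Rate = 18/5 = 3.6 sts per cm.
cuff: 23.5 × 3.6 = 84.60 → 85.
left front: 26 × 3.6 = 93.60 → 94.
button band: 3.5 × 3.6 = 12.60 → 13.
pocket: 17 × 3.6 = 61.20 → 61.

cuff 85; left front 94; button band 13; pocket 61.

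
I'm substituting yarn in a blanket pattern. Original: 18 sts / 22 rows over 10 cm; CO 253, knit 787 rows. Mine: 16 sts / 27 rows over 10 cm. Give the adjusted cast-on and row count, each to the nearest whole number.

Stitches: 253 × 16/18 = 224.89 → 225.
Rows: 787 × 27/22 = 965.86 → 966.

Cast on 225 stitches; work 966 rows.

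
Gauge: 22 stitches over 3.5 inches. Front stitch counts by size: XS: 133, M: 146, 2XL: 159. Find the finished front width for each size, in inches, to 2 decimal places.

22/3.5 = 6.286 sts per in.
XS: 133 / 6.286 = 21.159 → 21.16 in.
M: 146 / 6.286 = 23.227 → 23.23 in.
2XL: 159 / 6.286 = 25.295 → 25.30 in.

XS 21.16 inches; M 23.23 inches; 2XL 25.30 inches.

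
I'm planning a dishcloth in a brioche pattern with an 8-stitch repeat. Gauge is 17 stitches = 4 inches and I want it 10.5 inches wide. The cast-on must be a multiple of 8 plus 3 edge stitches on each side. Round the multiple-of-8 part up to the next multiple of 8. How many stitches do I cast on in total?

17 / 4 = 4.25 sts per inch.
10.5 × 4.25 = 44.62 sts.
Less 6 edge sts → 38.62 for the repeat.
Next multiple of 8: 40.
Add back 6 edge sts → 46.

Cast on 46 stitches.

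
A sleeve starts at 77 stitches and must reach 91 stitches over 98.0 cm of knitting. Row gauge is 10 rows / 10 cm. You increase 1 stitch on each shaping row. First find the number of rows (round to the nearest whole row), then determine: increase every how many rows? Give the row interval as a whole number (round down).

Rows = 98.0 × 1 = 98.0 → 98 rows.
Stitches to add: 14 → 14 shaping rows (at 1 st each).
98 / 14 = 7.00 → every 7 rows.

Increase every 7th row.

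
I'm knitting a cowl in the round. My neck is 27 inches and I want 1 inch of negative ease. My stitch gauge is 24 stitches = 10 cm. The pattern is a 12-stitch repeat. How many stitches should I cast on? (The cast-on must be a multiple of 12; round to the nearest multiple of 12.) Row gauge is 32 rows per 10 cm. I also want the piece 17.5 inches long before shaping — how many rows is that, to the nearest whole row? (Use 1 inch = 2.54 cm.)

Finished = 27 − 1 = 26 inches.
26 inches × 2.54 = 66.04 cm.
24/10 = 2.4 sts per cm; 66.04 × 2.4 = 158.50 sts.
Nearest multiple of 12 → 156.
17.5 inches = 44.45 cm; × 3.2 = 142.24 → 142 rows.

Cast on 156 stitches; work 142 rows.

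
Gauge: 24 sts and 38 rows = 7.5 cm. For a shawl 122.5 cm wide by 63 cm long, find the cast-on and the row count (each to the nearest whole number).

Cast on 392 stitches and work 319 rows.

Stitch gauge = 24/7.5 = 3.2 sts/cm; 122.5 × 3.2 = 392.00 → 392 sts.
Row gauge = 38/7.5 = 5.067 rows/cm; 63 × 5.067 = 319.20 → 319 rows.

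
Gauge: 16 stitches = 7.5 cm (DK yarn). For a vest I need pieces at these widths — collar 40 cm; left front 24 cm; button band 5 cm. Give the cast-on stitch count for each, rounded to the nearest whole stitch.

Rate = 16/7.5 = 2.133 sts per cm.
collar: 40 × 2.133 = 85.33 → 85.
left front: 24 × 2.133 = 51.20 → 51.
button band: 5 × 2.133 = 10.67 → 11.

collar 85; left front 51; button band 11.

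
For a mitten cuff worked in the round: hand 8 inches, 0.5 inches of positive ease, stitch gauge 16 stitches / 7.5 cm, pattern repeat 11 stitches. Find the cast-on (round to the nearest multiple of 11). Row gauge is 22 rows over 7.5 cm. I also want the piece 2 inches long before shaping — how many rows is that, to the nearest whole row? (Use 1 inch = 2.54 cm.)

Finished = 8 + 0.5 = 8.5 inches.
8.5 inches × 2.54 = 21.59 cm.
16/7.5 = 2.133 sts per cm; 21.59 × 2.133 = 46.06 sts.
Nearest multiple of 11 → 44.
2 inches = 5.08 cm; × 2.933 = 14.90 → 15 rows.

Cast on 44 stitches; work 15 rows.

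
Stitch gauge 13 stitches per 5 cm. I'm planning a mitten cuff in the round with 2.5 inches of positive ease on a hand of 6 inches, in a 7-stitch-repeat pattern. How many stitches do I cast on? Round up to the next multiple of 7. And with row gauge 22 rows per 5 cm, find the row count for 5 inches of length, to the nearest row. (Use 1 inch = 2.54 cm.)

Cast on 63 stitches; work 56 rows.

Finished = 6 + 2.5 = 8.5 inches.
8.5 inches × 2.54 = 21.59 cm.
13/5 = 2.6 sts per cm; 21.59 × 2.6 = 56.13 sts.
Next multiple of 7 → 63.
5 inches = 12.70 cm; × 4.4 = 55.88 → 56 rows.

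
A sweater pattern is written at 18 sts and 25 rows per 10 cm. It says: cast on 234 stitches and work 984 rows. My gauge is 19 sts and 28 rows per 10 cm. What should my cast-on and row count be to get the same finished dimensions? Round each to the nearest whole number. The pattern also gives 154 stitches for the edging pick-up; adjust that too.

Stitches: 234 × 19/18 = 247.00 → 247.
Rows: 984 × 28/25 = 1102.08 → 1102.
edging pick-up: 154 × 19/18 = 162.56 → 163.

Cast on 247 stitches; work 1102 rows; edging pick-up 163 stitches.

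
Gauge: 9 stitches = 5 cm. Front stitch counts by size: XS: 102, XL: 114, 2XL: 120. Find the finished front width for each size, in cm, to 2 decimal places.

XS 56.67 cm; XL 63.33 cm; 2XL 66.67 cm.

9/5 = 1.8 sts per cm.
XS: 102 / 1.8 = 56.667 → 56.67 cm.
XL: 114 / 1.8 = 63.333 → 63.33 cm.
2XL: 120 / 1.8 = 66.667 → 66.67 cm.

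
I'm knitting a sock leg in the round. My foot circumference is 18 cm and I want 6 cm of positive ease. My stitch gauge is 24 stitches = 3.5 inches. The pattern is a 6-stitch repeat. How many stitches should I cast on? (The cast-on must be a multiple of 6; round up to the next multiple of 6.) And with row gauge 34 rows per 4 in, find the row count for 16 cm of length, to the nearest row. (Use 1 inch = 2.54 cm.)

Cast on 66 stitches; work 54 rows.

Finished = 18 + 6 = 24 cm.
24 cm × 1/2.54 = 9.45 inches.
24/3.5 = 6.857 sts per in; 9.45 × 6.857 = 64.79 sts.
Next multiple of 6 → 66.
16 cm = 6.30 inches; × 8.5 = 53.54 → 54 rows.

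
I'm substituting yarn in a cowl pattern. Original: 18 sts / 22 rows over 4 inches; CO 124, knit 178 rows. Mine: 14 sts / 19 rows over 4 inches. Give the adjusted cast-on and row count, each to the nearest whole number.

Cast on 96 stitches; work 154 rows.

Stitches: 124 × 14/18 = 96.44 → 96.
Rows: 178 × 19/22 = 153.73 → 154.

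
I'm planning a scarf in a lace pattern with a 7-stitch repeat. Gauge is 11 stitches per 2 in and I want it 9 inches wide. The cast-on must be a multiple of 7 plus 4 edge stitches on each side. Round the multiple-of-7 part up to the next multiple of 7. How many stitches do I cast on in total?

11 / 2 = 5.5 sts per inch.
9 × 5.5 = 49.50 sts.
Less 8 edge sts → 41.50 for the repeat.
Next multiple of 7: 42.
Add back 8 edge sts → 50.

CO 50 sts.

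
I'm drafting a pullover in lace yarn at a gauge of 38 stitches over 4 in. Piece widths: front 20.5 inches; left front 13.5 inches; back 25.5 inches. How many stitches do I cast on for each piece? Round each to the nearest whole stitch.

Rate = 38/4 = 9.5 sts per in.
front: 20.5 × 9.5 = 194.75 → 195.
left front: 13.5 × 9.5 = 128.25 → 128.
back: 25.5 × 9.5 = 242.25 → 242.

front 195; left front 128; back 242.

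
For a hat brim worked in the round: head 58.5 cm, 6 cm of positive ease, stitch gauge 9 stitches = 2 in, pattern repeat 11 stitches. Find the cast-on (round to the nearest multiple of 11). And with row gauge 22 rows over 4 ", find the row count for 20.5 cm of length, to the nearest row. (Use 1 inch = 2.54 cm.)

Finished = 58.5 + 6 = 64.5 cm.
64.5 cm × 1/2.54 = 25.39 inches.
9/2 = 4.5 sts per in; 25.39 × 4.5 = 114.27 sts.
Nearest multiple of 11 → 110.
20.5 cm = 8.07 inches; × 5.5 = 44.39 → 44 rows.

Cast on 110 stitches; work 44 rows.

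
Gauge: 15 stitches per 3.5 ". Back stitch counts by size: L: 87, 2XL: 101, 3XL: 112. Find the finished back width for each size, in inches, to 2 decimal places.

L 20.30 inches; 2XL 23.57 inches; 3XL 26.13 inches.

15/3.5 = 4.286 sts per in.
L: 87 / 4.286 = 20.300 → 20.30 in.
2XL: 101 / 4.286 = 23.567 → 23.57 in.
3XL: 112 / 4.286 = 26.133 → 26.13 in.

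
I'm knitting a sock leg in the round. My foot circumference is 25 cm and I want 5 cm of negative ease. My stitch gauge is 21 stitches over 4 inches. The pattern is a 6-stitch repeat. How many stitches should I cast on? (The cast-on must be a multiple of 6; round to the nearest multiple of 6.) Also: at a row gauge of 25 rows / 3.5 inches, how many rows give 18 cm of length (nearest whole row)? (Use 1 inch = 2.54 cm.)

Finished = 25 − 5 = 20 cm.
20 cm × 1/2.54 = 7.87 inches.
21/4 = 5.25 sts per in; 7.87 × 5.25 = 41.34 sts.
Nearest multiple of 6 → 42.
18 cm = 7.09 inches; × 7.143 = 50.62 → 51 rows.

Cast on 42 stitches; work 51 rows.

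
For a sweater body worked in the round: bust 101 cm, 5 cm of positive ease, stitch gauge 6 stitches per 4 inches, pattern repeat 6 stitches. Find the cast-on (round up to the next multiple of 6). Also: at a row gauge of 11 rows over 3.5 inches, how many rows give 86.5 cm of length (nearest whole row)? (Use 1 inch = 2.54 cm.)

Finished = 101 + 5 = 106 cm.
106 cm × 1/2.54 = 41.73 inches.
6/4 = 1.5 sts per in; 41.73 × 1.5 = 62.60 sts.
Next multiple of 6 → 66.
86.5 cm = 34.06 inches; × 3.143 = 107.03 → 107 rows.

Cast on 66 stitches; work 107 rows.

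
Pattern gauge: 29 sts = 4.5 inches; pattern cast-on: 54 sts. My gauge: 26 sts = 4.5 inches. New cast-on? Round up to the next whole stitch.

49 stitches.

Scale factor = 26 / 29 = 0.897.
54 × 26 / 29 = 48.41 sts.
→ 49 sts.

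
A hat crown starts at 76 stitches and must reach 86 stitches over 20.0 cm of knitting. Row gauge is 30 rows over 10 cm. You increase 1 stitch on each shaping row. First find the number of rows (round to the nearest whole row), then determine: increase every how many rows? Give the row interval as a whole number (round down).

Rows = 20.0 × 3 = 60.0 → 60 rows.
Stitches to add: 10 → 10 shaping rows (at 1 st each).
60 / 10 = 6.00 → every 6 rows.

Increase every 6th row.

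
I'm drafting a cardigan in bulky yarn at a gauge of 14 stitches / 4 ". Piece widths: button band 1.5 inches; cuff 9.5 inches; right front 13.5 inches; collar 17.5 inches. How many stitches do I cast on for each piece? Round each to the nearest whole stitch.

button band 5; cuff 33; right front 47; collar 61.

Rate = 14/4 = 3.5 sts per in.
button band: 1.5 × 3.5 = 5.25 → 5.
cuff: 9.5 × 3.5 = 33.25 → 33.
right front: 13.5 × 3.5 = 47.25 → 47.
collar: 17.5 × 3.5 = 61.25 → 61.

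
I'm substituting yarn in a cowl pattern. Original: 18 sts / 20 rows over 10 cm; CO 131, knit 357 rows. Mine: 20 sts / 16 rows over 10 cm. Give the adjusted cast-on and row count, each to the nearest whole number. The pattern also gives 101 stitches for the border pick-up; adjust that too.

Stitches: 131 × 20/18 = 145.56 → 146.
Rows: 357 × 16/20 = 285.60 → 286.
border pick-up: 101 × 20/18 = 112.22 → 112.

Cast on 146 stitches; work 286 rows; border pick-up 112 stitches.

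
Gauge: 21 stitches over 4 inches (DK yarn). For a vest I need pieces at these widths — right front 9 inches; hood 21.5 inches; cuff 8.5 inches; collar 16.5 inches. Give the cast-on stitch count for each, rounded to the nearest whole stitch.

Rate = 21/4 = 5.25 sts per in.
right front: 9 × 5.25 = 47.25 → 47.
hood: 21.5 × 5.25 = 112.88 → 113.
cuff: 8.5 × 5.25 = 44.62 → 45.
collar: 16.5 × 5.25 = 86.62 → 87.

right front 47; hood 113; cuff 45; collar 87.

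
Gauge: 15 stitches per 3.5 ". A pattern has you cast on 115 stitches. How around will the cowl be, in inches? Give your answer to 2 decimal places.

26.83 inches.

15 stitches / 3.5 inch = 4.286 stitches per inch.
115 / 4.286 = 26.833 inches.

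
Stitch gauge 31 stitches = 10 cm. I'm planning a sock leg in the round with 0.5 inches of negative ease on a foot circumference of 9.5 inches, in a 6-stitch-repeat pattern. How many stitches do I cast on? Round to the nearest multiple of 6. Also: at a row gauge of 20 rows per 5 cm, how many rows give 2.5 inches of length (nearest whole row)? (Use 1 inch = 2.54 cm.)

Finished = 9.5 − 0.5 = 9 inches.
9 inches × 2.54 = 22.86 cm.
31/10 = 3.1 sts per cm; 22.86 × 3.1 = 70.87 sts.
Nearest multiple of 6 → 72.
2.5 inches = 6.35 cm; × 4 = 25.40 → 25 rows.

Cast on 72 stitches; work 25 rows.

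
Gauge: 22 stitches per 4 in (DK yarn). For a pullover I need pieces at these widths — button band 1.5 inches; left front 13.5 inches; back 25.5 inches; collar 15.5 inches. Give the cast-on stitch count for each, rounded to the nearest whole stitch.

button band 8; left front 74; back 140; collar 85.

Rate = 22/4 = 5.5 sts per in.
button band: 1.5 × 5.5 = 8.25 → 8.
left front: 13.5 × 5.5 = 74.25 → 74.
back: 25.5 × 5.5 = 140.25 → 140.
collar: 15.5 × 5.5 = 85.25 → 85.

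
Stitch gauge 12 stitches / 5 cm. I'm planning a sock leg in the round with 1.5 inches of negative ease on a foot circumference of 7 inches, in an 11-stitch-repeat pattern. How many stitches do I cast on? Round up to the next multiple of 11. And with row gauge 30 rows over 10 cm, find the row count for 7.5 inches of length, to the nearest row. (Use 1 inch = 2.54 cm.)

Cast on 44 stitches; work 57 rows.

Finished = 7 − 1.5 = 5.5 inches.
5.5 inches × 2.54 = 13.97 cm.
12/5 = 2.4 sts per cm; 13.97 × 2.4 = 33.53 sts.
Next multiple of 11 → 44.
7.5 inches = 19.05 cm; × 3 = 57.15 → 57 rows.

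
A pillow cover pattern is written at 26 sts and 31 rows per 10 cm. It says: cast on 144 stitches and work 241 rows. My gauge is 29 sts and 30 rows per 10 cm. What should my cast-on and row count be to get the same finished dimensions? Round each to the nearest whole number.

Stitches: 144 × 29/26 = 160.62 → 161.
Rows: 241 × 30/31 = 233.23 → 233.

Cast on 161 stitches; work 233 rows.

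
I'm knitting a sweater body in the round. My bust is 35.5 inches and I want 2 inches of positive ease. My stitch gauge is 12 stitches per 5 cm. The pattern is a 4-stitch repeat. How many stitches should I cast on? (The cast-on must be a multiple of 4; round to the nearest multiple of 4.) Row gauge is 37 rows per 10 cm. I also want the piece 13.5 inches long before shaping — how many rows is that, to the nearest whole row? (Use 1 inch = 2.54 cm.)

Finished = 35.5 + 2 = 37.5 inches.
37.5 inches × 2.54 = 95.25 cm.
12/5 = 2.4 sts per cm; 95.25 × 2.4 = 228.60 sts.
Nearest multiple of 4 → 228.
13.5 inches = 34.29 cm; × 3.7 = 126.87 → 127 rows.

Cast on 228 stitches; work 127 rows.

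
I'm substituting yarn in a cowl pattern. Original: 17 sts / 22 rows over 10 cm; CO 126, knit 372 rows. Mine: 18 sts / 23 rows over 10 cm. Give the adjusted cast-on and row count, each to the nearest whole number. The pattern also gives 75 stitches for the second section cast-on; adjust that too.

Stitches: 126 × 18/17 = 133.41 → 133.
Rows: 372 × 23/22 = 388.91 → 389.
second section cast-on: 75 × 18/17 = 79.41 → 79.

Cast on 133 stitches; work 389 rows; second section cast-on 79 stitches.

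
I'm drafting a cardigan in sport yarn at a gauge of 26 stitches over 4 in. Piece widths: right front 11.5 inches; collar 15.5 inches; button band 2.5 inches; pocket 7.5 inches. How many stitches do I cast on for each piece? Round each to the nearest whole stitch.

right front 75; collar 101; button band 16; pocket 49.

Rate = 26/4 = 6.5 sts per in.
right front: 11.5 × 6.5 = 74.75 → 75.
collar: 15.5 × 6.5 = 100.75 → 101.
button band: 2.5 × 6.5 = 16.25 → 16.
pocket: 7.5 × 6.5 = 48.75 → 49.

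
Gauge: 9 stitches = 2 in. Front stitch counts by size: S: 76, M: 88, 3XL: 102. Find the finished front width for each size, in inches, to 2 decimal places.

S 16.89 inches; M 19.56 inches; 3XL 22.67 inches.

9/2 = 4.5 sts per in.
S: 76 / 4.5 = 16.889 → 16.89 in.
M: 88 / 4.5 = 19.556 → 19.56 in.
3XL: 102 / 4.5 = 22.667 → 22.67 in.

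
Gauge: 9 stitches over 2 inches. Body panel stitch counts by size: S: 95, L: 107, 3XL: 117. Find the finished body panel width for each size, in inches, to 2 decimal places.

9/2 = 4.5 sts per in.
S: 95 / 4.5 = 21.111 → 21.11 in.
L: 107 / 4.5 = 23.778 → 23.78 in.
3XL: 117 / 4.5 = 26.000 → 26.00 in.

S 21.11 inches; L 23.78 inches; 3XL 26.00 inches.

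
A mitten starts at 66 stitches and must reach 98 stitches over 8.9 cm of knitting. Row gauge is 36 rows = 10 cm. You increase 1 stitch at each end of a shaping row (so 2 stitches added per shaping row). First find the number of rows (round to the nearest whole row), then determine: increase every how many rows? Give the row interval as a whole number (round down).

Rows = 8.9 × 3.6 = 32.0 → 32 rows.
Stitches to add: 32 → 16 shaping rows (at 2 st each).
32 / 16 = 2.00 → every 2 rows.

Increase every 2nd row.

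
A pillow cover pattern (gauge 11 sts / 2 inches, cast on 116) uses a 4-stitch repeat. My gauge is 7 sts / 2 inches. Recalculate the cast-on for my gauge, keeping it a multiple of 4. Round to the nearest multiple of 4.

116 × 7 / 11 = 73.82.
Nearest multiple of 4: 72.

Cast on 72 stitches.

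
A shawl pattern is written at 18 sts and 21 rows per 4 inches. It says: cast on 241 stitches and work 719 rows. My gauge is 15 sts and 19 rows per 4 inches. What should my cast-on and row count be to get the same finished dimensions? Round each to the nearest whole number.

Cast on 201 stitches; work 651 rows.

Stitches: 241 × 15/18 = 200.83 → 201.
Rows: 719 × 19/21 = 650.52 → 651.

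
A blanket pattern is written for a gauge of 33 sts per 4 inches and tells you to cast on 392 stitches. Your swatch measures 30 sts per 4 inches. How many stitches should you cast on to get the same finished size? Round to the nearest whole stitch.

Scale factor = 30 / 33 = 0.909.
392 × 30 / 33 = 356.36 sts.
→ 356 sts.

356 stitches.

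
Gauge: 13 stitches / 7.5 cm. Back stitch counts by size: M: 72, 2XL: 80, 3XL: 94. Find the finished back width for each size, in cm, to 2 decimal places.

13/7.5 = 1.733 sts per cm.
M: 72 / 1.733 = 41.538 → 41.54 cm.
2XL: 80 / 1.733 = 46.154 → 46.15 cm.
3XL: 94 / 1.733 = 54.231 → 54.23 cm.

M 41.54 cm; 2XL 46.15 cm; 3XL 54.23 cm.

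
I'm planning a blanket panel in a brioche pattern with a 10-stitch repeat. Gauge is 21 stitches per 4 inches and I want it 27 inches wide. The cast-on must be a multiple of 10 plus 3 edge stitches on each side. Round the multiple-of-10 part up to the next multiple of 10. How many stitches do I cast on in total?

21 / 4 = 5.25 sts per inch.
27 × 5.25 = 141.75 sts.
Less 6 edge sts → 135.75 for the repeat.
Next multiple of 10: 140.
Add back 6 edge sts → 146.

Cast on 146 stitches.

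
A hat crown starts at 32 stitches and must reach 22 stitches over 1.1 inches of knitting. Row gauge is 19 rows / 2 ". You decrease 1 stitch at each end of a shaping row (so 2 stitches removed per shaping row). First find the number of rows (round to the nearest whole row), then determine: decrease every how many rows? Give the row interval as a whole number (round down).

Rows = 1.1 × 9.5 = 10.5 → 10 rows.
Stitches to remove: 10 → 5 shaping rows (at 2 st each).
10 / 5 = 2.00 → every 2 rows.

Decrease every 2nd row.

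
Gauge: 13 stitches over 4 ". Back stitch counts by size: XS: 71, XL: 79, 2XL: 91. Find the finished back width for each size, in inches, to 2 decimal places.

13/4 = 3.25 sts per in.
XS: 71 / 3.25 = 21.846 → 21.85 in.
XL: 79 / 3.25 = 24.308 → 24.31 in.
2XL: 91 / 3.25 = 28.000 → 28.00 in.

XS 21.85 inches; XL 24.31 inches; 2XL 28.00 inches.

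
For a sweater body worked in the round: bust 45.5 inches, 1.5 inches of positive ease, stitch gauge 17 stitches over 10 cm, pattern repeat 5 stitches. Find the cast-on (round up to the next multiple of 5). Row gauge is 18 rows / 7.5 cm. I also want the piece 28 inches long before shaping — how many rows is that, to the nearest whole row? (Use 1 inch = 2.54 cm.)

Cast on 205 stitches; work 171 rows.

Finished = 45.5 + 1.5 = 47 inches.
47 inches × 2.54 = 119.38 cm.
17/10 = 1.7 sts per cm; 119.38 × 1.7 = 202.95 sts.
Next multiple of 5 → 205.
28 inches = 71.12 cm; × 2.4 = 170.69 → 171 rows.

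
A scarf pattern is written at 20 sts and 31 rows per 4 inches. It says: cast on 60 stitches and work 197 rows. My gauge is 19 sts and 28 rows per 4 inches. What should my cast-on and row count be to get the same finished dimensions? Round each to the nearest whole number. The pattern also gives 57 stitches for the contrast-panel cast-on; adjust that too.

Stitches: 60 × 19/20 = 57.00 → 57.
Rows: 197 × 28/31 = 177.94 → 178.
contrast-panel cast-on: 57 × 19/20 = 54.15 → 54.

Cast on 57 stitches; work 178 rows; contrast-panel cast-on 54 stitches.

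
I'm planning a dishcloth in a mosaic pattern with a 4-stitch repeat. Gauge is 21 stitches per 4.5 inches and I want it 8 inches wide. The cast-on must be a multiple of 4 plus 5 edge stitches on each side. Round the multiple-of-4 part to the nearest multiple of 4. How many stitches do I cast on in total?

21 / 4.5 = 4.667 sts per inch.
8 × 4.667 = 37.33 sts.
Less 10 edge sts → 27.33 for the repeat.
Nearest multiple of 4: 28.
Add back 10 edge sts → 38.

CO 38 sts.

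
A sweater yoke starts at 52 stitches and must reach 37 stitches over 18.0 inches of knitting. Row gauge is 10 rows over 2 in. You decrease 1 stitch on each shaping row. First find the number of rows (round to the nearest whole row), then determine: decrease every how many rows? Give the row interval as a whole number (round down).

Decrease every 6th row.

Rows = 18.0 × 5 = 90.0 → 90 rows.
Stitches to remove: 15 → 15 shaping rows (at 1 st each).
90 / 15 = 6.00 → every 6 rows.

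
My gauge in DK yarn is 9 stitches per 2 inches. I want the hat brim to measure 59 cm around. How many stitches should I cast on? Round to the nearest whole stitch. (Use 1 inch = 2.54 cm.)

105 stitches.

59 cm = 23.23 in.
9 stitches / 2 in = 4.5 stitches per inch.
23.23 × 4.5 = 104.53 stitches.
Round to nearest → 105.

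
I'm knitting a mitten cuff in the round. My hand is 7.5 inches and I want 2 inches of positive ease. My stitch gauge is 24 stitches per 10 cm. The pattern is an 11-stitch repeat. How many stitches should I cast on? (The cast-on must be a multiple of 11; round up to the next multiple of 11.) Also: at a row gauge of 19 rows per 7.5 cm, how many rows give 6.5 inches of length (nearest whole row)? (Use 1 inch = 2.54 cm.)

Finished = 7.5 + 2 = 9.5 inches.
9.5 inches × 2.54 = 24.13 cm.
24/10 = 2.4 sts per cm; 24.13 × 2.4 = 57.91 sts.
Next multiple of 11 → 66.
6.5 inches = 16.51 cm; × 2.533 = 41.83 → 42 rows.

Cast on 66 stitches; work 42 rows.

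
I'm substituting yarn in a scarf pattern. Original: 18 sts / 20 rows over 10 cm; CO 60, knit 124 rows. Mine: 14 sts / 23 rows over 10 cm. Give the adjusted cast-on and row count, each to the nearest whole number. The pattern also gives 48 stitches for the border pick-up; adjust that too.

Cast on 47 stitches; work 143 rows; border pick-up 37 stitches.

Stitches: 60 × 14/18 = 46.67 → 47.
Rows: 124 × 23/20 = 142.60 → 143.
border pick-up: 48 × 14/18 = 37.33 → 37.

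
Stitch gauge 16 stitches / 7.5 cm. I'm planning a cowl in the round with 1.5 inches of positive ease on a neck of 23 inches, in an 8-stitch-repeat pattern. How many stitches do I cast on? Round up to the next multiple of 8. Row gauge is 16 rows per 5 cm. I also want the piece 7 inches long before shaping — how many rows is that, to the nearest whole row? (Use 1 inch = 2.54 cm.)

Cast on 136 stitches; work 57 rows.

Finished = 23 + 1.5 = 24.5 inches.
24.5 inches × 2.54 = 62.23 cm.
16/7.5 = 2.133 sts per cm; 62.23 × 2.133 = 132.76 sts.
Next multiple of 8 → 136.
7 inches = 17.78 cm; × 3.2 = 56.90 → 57 rows.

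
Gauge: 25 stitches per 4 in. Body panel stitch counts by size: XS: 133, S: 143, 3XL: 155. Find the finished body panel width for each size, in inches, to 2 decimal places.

XS 21.28 inches; S 22.88 inches; 3XL 24.80 inches.

25/4 = 6.25 sts per in.
XS: 133 / 6.25 = 21.280 → 21.28 in.
S: 143 / 6.25 = 22.880 → 22.88 in.
3XL: 155 / 6.25 = 24.800 → 24.80 in.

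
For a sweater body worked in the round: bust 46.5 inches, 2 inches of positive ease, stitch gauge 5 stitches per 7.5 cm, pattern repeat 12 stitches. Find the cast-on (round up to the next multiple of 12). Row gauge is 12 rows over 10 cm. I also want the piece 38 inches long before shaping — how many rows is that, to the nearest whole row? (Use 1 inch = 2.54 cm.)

Cast on 84 stitches; work 116 rows.

Finished = 46.5 + 2 = 48.5 inches.
48.5 inches × 2.54 = 123.19 cm.
5/7.5 = 0.667 sts per cm; 123.19 × 0.667 = 82.13 sts.
Next multiple of 12 → 84.
38 inches = 96.52 cm; × 1.2 = 115.82 → 116 rows.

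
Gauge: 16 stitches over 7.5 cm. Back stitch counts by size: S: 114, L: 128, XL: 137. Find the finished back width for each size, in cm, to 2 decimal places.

16/7.5 = 2.133 sts per cm.
S: 114 / 2.133 = 53.438 → 53.44 cm.
L: 128 / 2.133 = 60.000 → 60.00 cm.
XL: 137 / 2.133 = 64.219 → 64.22 cm.

S 53.44 cm; L 60.00 cm; XL 64.22 cm.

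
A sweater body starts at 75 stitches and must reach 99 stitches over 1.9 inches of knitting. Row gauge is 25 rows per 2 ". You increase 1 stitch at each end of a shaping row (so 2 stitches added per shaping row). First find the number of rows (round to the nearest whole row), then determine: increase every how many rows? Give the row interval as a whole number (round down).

Rows = 1.9 × 12.5 = 23.8 → 24 rows.
Stitches to add: 24 → 12 shaping rows (at 2 st each).
24 / 12 = 2.00 → every 2 rows.

Increase every 2nd row.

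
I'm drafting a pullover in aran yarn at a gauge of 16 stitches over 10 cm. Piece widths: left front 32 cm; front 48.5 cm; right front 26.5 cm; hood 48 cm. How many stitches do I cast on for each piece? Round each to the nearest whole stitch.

left front 51; front 78; right front 42; hood 77.

Rate = 16/10 = 1.6 sts per cm.
left front: 32 × 1.6 = 51.20 → 51.
front: 48.5 × 1.6 = 77.60 → 78.
right front: 26.5 × 1.6 = 42.40 → 42.
hood: 48 × 1.6 = 76.80 → 77.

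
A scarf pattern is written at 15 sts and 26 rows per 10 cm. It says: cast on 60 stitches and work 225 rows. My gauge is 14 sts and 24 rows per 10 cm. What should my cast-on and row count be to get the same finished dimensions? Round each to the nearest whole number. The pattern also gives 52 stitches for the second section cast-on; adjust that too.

Cast on 56 stitches; work 208 rows; second section cast-on 49 stitches.

Stitches: 60 × 14/15 = 56.00 → 56.
Rows: 225 × 24/26 = 207.69 → 208.
second section cast-on: 52 × 14/15 = 48.53 → 49.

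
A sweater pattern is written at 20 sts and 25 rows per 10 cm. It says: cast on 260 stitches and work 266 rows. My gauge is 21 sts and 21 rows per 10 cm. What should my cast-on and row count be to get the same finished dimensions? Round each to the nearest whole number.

Stitches: 260 × 21/20 = 273.00 → 273.
Rows: 266 × 21/25 = 223.44 → 223.

Cast on 273 stitches; work 223 rows.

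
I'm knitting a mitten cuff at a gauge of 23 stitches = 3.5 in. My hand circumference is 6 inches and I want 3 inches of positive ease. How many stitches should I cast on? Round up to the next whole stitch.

Finished = 6 + 3 = 9 in.
23 / 3.5 = 6.571 sts per inch.
9.00 × 6.571 = 59.14 sts.
→ 60 sts.

60 stitches.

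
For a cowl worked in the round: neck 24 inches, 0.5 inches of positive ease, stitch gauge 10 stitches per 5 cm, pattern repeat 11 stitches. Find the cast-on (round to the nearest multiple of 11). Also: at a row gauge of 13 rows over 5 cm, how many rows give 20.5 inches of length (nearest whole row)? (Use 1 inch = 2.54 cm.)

Finished = 24 + 0.5 = 24.5 inches.
24.5 inches × 2.54 = 62.23 cm.
10/5 = 2 sts per cm; 62.23 × 2 = 124.46 sts.
Nearest multiple of 11 → 121.
20.5 inches = 52.07 cm; × 2.6 = 135.38 → 135 rows.

Cast on 121 stitches; work 135 rows.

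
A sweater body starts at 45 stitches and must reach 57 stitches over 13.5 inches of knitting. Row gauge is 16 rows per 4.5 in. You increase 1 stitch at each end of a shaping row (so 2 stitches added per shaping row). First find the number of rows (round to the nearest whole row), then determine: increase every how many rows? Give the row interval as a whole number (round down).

Increase every 8th row.

Rows = 13.5 × 3.556 = 48.0 → 48 rows.
Stitches to add: 12 → 6 shaping rows (at 2 st each).
48 / 6 = 8.00 → every 8 rows.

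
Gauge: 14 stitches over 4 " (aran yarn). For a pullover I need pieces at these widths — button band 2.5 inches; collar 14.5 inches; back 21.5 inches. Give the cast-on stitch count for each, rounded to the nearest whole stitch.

button band 9; collar 51; back 75.

Rate = 14/4 = 3.5 sts per in.
button band: 2.5 × 3.5 = 8.75 → 9.
collar: 14.5 × 3.5 = 50.75 → 51.
back: 21.5 × 3.5 = 75.25 → 75.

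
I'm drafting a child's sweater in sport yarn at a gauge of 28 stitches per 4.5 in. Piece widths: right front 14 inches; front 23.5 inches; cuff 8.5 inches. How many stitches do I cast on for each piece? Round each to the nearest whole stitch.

Rate = 28/4.5 = 6.222 sts per in.
right front: 14 × 6.222 = 87.11 → 87.
front: 23.5 × 6.222 = 146.22 → 146.
cuff: 8.5 × 6.222 = 52.89 → 53.

right front 87; front 146; cuff 53.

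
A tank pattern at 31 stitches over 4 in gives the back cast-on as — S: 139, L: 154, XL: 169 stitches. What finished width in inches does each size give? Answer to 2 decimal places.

S 17.94 inches; L 19.87 inches; XL 21.81 inches.

31/4 = 7.75 sts per in.
S: 139 / 7.75 = 17.935 → 17.94 in.
L: 154 / 7.75 = 19.871 → 19.87 in.
XL: 169 / 7.75 = 21.806 → 21.81 in.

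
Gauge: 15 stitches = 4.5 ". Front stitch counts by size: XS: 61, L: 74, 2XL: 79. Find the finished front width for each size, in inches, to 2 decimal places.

XS 18.30 inches; L 22.20 inches; 2XL 23.70 inches.

15/4.5 = 3.333 sts per in.
XS: 61 / 3.333 = 18.300 → 18.30 in.
L: 74 / 3.333 = 22.200 → 22.20 in.
2XL: 79 / 3.333 = 23.700 → 23.70 in.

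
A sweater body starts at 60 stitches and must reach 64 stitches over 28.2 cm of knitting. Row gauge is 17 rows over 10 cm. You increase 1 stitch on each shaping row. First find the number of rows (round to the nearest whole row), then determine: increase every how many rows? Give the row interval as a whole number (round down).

Rows = 28.2 × 1.7 = 47.9 → 48 rows.
Stitches to add: 4 → 4 shaping rows (at 1 st each).
48 / 4 = 12.00 → every 12 rows.

Increase every 12th row.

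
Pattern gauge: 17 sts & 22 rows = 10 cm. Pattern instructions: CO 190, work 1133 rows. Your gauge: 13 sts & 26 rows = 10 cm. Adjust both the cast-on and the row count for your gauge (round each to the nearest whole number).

Cast on 145 stitches; work 1339 rows.

Stitches: 190 × 13/17 = 145.29 → 145.
Rows: 1133 × 26/22 = 1339.00 → 1339.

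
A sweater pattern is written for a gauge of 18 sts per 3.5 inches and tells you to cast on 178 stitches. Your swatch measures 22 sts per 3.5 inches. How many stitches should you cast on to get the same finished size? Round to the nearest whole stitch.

CO 218 sts.

Scale factor = 22 / 18 = 1.222.
178 × 22 / 18 = 217.56 sts.
→ 218 sts.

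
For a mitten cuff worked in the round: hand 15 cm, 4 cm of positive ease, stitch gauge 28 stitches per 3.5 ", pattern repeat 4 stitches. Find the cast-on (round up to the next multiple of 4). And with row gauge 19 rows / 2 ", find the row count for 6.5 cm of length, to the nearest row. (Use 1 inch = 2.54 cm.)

Finished = 15 + 4 = 19 cm.
19 cm × 1/2.54 = 7.48 inches.
28/3.5 = 8 sts per in; 7.48 × 8 = 59.84 sts.
Next multiple of 4 → 60.
6.5 cm = 2.56 inches; × 9.5 = 24.31 → 24 rows.

Cast on 60 stitches; work 24 rows.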